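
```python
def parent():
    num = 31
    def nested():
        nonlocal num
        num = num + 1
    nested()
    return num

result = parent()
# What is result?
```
32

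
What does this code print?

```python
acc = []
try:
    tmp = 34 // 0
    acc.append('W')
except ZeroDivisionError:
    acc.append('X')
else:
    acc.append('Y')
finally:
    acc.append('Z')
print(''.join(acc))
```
XZ

Exception: except runs, else skipped, finally runs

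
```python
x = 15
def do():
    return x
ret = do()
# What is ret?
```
15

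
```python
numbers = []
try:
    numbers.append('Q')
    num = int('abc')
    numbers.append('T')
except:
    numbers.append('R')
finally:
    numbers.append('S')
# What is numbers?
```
['Q', 'R', 'S']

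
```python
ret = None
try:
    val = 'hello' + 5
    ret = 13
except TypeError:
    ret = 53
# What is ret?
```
53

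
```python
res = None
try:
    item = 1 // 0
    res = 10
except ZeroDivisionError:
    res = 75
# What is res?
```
75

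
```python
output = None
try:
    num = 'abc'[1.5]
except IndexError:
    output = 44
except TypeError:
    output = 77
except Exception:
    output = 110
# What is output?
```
77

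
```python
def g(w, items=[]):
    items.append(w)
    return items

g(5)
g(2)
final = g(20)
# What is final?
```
[5, 2, 20]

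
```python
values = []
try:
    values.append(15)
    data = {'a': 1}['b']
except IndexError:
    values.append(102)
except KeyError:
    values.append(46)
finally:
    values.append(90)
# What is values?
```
[15, 46, 90]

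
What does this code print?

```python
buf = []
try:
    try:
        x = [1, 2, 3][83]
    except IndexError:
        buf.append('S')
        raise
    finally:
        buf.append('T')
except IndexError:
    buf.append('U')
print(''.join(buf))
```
STU

finally runs before re-raised exception propagates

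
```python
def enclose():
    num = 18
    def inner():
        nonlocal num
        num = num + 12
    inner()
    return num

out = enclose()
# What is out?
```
30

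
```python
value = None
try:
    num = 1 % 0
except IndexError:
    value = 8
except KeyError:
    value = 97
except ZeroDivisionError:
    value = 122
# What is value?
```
122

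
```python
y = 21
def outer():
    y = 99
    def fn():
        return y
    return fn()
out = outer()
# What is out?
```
99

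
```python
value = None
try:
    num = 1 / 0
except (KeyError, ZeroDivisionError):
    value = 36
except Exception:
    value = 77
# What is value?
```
36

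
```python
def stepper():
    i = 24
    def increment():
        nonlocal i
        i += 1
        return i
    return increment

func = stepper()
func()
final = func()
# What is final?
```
26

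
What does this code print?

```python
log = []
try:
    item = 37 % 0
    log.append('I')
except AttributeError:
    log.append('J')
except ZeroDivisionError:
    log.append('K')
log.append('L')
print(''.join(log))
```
KL

ZeroDivisionError is caught by its specific handler, not AttributeError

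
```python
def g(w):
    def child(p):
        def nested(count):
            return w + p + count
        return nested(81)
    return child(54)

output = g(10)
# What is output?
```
145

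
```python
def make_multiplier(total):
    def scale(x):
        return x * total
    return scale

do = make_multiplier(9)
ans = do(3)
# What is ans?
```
27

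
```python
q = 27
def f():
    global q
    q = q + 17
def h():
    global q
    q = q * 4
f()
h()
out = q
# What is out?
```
176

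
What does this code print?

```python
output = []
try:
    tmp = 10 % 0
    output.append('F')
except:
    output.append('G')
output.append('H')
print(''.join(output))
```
GH

Exception raised in try, caught by bare except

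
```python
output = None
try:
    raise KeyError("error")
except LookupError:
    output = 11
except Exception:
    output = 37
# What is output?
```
11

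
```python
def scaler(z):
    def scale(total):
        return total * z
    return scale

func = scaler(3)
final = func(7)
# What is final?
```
21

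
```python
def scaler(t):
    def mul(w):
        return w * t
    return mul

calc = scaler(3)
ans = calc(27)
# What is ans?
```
81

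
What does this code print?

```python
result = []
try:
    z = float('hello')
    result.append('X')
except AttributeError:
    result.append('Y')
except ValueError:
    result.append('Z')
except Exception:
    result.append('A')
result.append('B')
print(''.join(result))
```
ZB

ValueError matches before generic Exception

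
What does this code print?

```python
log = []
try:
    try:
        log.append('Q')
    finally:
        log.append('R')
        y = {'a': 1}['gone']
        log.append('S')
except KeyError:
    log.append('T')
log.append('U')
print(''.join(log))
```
QRTU

Exception in inner finally caught by outer except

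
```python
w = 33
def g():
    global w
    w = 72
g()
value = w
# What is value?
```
72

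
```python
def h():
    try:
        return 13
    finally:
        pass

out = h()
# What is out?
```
13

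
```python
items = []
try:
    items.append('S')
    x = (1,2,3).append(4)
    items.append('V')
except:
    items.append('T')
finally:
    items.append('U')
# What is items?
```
['S', 'T', 'U']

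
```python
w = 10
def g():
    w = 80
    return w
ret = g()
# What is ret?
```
80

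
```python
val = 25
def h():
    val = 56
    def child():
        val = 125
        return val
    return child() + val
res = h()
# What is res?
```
181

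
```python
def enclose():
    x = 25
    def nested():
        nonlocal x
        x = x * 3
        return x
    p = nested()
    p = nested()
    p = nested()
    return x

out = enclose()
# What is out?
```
675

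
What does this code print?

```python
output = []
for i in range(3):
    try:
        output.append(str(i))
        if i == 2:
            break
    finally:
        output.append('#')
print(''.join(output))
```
0#1#2#

finally runs even when breaking out of loop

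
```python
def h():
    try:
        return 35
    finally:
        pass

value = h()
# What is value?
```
35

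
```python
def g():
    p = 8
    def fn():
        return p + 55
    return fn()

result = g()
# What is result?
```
63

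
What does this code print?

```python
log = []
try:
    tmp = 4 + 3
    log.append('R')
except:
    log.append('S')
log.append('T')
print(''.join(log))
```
RT

No exception, try block completes normally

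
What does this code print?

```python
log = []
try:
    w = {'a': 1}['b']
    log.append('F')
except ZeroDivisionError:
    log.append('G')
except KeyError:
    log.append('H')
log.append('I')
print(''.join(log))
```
HI

KeyError is caught by its specific handler, not ZeroDivisionError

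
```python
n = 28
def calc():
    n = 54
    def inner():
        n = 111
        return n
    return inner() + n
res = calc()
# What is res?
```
165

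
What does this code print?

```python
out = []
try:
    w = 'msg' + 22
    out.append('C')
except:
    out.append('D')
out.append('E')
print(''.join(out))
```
DE

Exception raised in try, caught by bare except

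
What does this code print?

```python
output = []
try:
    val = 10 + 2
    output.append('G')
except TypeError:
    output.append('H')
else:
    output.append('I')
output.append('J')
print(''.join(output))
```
GIJ

else block runs when no exception occurs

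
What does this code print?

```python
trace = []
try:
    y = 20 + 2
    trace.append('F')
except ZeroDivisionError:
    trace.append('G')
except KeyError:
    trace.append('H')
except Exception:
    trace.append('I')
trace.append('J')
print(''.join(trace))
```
FJ

No exception, try block completes normally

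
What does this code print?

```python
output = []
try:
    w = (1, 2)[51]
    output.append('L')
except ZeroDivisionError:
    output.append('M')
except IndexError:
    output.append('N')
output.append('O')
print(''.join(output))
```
NO

IndexError is caught by its specific handler, not ZeroDivisionError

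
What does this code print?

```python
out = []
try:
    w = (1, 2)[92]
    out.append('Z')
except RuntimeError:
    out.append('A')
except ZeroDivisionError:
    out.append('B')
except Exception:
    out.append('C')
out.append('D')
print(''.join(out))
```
CD

IndexError not specifically caught, falls to Exception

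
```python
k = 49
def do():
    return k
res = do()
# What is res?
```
49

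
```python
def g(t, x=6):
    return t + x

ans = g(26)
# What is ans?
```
32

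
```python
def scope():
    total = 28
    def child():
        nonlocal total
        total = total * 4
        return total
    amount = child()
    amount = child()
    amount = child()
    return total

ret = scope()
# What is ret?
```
1792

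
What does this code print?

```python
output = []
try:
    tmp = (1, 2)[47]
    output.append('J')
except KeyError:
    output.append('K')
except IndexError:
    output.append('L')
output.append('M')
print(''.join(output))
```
LM

IndexError is caught by its specific handler, not KeyError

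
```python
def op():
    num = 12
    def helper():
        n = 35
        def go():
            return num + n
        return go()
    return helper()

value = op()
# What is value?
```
47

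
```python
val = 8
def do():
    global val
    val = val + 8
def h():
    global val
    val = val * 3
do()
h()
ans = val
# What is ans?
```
48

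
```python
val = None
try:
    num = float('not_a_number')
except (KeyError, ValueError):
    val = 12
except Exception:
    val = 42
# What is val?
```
12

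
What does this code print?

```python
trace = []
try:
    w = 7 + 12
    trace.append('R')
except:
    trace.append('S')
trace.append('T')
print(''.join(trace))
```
RT

No exception, try block completes normally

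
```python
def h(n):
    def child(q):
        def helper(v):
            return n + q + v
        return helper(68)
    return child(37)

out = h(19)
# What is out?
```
124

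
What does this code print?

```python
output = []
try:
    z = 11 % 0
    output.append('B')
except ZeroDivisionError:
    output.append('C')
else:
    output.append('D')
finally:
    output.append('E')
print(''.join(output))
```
CE

Exception: except runs, else skipped, finally runs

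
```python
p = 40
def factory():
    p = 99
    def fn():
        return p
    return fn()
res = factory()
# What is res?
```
99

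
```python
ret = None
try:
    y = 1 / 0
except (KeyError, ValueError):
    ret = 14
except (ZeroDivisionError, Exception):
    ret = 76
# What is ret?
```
76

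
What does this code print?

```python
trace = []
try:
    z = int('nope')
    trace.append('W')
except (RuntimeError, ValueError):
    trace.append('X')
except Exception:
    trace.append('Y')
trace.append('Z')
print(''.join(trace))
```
XZ

ValueError matches tuple containing it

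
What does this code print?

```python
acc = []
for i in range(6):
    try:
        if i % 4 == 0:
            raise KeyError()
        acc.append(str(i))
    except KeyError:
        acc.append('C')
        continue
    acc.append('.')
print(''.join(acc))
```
C1.2.3.C5.

continue in except skips rest of loop body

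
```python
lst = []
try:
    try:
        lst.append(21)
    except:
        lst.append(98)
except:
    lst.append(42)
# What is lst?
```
[21]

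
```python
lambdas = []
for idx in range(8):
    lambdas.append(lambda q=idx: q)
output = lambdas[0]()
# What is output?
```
0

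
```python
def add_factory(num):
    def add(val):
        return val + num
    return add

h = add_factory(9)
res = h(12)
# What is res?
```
21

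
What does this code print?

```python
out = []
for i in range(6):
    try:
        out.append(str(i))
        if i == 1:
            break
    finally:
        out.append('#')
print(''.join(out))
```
0#1#

finally runs even when breaking out of loop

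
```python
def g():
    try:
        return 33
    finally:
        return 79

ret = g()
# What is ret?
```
79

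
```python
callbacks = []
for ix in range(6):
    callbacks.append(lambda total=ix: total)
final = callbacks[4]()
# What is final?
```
4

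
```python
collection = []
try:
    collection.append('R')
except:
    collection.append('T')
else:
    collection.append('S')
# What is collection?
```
['R', 'S']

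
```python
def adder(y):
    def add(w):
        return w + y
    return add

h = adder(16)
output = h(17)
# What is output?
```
33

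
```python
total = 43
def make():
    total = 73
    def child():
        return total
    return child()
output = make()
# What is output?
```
73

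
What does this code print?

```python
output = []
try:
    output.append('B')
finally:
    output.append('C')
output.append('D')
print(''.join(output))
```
BCD

try/finally without except, no exception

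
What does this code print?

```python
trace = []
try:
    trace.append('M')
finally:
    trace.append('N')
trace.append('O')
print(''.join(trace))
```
MNO

try/finally without except, no exception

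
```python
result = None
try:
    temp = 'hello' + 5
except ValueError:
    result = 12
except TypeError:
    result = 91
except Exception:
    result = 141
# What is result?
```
91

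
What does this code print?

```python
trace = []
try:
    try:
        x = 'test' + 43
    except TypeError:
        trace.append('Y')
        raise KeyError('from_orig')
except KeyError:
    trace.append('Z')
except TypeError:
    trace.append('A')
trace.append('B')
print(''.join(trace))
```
YZB

KeyError raised and caught, original TypeError not re-raised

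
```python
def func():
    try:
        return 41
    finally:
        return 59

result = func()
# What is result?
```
59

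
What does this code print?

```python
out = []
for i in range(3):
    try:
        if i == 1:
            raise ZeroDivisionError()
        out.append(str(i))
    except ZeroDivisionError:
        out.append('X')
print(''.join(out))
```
0X2

Exception on i=1 caught, loop continues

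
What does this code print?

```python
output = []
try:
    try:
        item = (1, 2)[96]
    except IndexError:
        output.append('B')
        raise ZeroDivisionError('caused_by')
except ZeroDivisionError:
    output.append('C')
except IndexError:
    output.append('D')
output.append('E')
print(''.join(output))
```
BCE

ZeroDivisionError raised and caught, original IndexError not re-raised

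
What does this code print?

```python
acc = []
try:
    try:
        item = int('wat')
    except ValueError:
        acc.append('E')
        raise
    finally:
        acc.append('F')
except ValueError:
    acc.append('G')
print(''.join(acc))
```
EFG

finally runs before re-raised exception propagates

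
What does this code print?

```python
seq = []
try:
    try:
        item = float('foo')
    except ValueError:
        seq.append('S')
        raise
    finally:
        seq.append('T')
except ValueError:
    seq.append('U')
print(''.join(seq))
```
STU

finally runs before re-raised exception propagates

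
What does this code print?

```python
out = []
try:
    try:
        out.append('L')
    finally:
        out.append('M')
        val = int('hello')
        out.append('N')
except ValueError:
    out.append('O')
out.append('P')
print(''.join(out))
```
LMOP

Exception in inner finally caught by outer except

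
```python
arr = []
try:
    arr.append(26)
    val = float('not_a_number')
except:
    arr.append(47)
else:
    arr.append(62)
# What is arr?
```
[26, 47]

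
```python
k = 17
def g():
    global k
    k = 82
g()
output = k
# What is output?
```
82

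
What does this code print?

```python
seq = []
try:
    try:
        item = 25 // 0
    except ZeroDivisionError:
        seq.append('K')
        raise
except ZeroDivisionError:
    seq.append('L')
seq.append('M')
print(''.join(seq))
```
KLM

raise without argument re-raises current exception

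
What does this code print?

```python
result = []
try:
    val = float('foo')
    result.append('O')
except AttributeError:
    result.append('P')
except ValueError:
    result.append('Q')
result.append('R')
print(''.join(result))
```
QR

ValueError is caught by its specific handler, not AttributeError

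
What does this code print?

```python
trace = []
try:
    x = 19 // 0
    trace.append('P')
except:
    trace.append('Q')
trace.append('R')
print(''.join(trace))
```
QR

Exception raised in try, caught by bare except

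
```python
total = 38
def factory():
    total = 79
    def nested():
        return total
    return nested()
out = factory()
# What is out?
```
79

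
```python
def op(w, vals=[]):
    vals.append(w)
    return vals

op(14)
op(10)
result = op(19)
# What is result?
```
[14, 10, 19]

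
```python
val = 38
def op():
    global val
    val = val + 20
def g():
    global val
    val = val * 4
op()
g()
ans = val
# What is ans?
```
232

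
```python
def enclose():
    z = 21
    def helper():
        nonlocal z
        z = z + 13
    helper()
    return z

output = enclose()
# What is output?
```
34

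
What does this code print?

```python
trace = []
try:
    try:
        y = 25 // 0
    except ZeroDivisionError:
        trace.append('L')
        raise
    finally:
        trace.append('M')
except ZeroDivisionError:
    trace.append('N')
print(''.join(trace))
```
LMN

finally runs before re-raised exception propagates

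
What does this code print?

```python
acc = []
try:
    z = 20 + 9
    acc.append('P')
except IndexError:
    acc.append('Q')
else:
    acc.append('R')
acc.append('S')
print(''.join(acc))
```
PRS

else block runs when no exception occurs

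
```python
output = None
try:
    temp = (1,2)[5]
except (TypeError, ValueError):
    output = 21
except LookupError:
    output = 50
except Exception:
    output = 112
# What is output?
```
50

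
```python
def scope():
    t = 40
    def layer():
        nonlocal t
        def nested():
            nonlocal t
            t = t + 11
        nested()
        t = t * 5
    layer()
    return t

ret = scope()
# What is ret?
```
255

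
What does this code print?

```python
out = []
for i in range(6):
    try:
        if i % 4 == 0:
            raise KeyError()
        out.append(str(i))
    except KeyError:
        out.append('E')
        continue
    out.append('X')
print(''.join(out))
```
E1X2X3XE5X

continue in except skips rest of loop body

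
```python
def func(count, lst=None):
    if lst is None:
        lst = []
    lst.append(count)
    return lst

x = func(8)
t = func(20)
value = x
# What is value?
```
[8]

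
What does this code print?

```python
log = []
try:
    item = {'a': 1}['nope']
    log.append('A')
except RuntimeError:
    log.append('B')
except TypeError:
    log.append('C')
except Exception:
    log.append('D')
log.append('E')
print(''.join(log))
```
DE

KeyError not specifically caught, falls to Exception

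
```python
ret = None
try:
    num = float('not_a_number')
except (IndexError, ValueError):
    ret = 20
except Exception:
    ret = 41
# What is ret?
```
20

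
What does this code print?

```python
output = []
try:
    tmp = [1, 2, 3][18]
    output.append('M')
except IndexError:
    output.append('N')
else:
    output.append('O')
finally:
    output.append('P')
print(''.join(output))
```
NP

Exception: except runs, else skipped, finally runs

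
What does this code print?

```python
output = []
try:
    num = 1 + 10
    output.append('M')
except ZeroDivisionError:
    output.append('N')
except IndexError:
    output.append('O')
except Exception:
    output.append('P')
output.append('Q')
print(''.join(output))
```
MQ

No exception, try block completes normally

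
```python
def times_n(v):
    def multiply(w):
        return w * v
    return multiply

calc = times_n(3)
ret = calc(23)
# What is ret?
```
69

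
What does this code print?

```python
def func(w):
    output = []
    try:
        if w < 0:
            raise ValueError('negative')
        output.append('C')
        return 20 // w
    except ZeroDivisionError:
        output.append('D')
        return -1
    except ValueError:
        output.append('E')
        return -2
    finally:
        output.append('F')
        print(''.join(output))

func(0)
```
CDF

w=0 causes ZeroDivisionError, caught, finally prints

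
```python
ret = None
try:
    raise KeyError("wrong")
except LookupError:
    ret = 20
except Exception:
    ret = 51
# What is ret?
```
20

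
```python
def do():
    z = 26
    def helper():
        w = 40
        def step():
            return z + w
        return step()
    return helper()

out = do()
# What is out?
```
66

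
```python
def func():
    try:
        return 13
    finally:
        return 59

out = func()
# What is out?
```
59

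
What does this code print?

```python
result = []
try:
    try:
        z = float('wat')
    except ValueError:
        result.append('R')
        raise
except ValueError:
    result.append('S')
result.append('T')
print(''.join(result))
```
RST

raise without argument re-raises current exception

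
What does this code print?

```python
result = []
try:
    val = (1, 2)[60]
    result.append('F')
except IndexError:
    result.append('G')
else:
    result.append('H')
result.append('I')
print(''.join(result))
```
GI

else block skipped when exception is caught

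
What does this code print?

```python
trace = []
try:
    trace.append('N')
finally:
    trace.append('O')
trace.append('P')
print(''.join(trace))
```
NOP

try/finally without except, no exception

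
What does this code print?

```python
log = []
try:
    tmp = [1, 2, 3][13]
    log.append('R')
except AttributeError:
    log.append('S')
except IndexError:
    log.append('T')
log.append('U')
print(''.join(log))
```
TU

IndexError is caught by its specific handler, not AttributeError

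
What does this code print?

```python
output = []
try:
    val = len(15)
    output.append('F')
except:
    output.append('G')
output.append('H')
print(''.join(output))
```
GH

Exception raised in try, caught by bare except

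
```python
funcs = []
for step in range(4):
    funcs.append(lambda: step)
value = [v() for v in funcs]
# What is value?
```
[3, 3, 3, 3]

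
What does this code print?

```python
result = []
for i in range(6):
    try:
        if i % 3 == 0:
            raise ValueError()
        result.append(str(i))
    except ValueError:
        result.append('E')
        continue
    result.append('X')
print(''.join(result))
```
E1X2XE4X5X

continue in except skips rest of loop body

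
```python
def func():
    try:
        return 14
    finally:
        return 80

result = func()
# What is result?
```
80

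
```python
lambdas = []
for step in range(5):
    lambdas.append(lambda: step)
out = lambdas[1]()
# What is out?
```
4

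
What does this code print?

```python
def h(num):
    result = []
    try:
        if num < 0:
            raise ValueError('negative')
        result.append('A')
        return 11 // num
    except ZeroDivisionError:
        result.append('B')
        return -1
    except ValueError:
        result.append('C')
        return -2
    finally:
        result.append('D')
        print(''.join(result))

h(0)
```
ABD

num=0 causes ZeroDivisionError, caught, finally prints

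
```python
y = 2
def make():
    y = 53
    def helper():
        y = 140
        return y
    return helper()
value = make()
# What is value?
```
140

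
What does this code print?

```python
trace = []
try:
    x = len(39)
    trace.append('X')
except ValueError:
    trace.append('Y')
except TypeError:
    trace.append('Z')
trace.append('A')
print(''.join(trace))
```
ZA

TypeError is caught by its specific handler, not ValueError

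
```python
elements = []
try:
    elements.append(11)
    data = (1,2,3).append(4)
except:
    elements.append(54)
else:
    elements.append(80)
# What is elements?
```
[11, 54]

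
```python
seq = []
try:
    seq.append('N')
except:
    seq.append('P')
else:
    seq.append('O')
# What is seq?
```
['N', 'O']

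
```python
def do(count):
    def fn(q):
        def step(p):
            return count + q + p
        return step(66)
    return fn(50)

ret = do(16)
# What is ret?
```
132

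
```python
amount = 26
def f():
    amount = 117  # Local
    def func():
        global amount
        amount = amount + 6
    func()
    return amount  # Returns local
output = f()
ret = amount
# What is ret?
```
32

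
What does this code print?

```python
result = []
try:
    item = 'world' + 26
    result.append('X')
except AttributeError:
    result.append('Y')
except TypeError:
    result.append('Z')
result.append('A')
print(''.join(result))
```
ZA

TypeError is caught by its specific handler, not AttributeError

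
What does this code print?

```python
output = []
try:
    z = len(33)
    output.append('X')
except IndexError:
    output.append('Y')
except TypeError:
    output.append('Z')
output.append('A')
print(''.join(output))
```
ZA

TypeError is caught by its specific handler, not IndexError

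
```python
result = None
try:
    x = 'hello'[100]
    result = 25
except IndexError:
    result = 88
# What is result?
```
88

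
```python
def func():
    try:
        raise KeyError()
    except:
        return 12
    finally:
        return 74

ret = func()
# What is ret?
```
74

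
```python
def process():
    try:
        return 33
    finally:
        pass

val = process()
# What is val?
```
33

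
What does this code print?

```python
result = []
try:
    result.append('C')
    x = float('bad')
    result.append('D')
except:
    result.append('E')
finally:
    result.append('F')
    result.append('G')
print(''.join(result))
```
CEFG

Code before exception runs, then except, then all of finally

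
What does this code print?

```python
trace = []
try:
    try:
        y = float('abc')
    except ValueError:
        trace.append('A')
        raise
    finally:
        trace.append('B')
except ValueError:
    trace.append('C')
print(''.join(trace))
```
ABC

finally runs before re-raised exception propagates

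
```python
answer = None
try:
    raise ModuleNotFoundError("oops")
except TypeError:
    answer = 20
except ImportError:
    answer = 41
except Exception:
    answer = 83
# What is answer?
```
41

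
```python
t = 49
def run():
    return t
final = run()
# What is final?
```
49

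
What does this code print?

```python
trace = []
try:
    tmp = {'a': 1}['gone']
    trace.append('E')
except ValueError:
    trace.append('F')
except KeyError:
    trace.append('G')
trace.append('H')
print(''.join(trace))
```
GH

KeyError is caught by its specific handler, not ValueError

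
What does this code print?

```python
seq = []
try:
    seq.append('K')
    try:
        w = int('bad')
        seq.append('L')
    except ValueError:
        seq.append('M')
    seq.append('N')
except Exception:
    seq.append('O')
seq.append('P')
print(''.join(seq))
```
KMNP

Inner exception caught by inner handler, outer continues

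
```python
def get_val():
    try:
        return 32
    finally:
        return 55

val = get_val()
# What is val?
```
55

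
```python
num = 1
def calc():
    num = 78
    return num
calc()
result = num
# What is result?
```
1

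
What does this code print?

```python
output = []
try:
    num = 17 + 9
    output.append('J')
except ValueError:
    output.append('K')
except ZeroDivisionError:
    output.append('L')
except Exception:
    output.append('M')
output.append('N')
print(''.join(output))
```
JN

No exception, try block completes normally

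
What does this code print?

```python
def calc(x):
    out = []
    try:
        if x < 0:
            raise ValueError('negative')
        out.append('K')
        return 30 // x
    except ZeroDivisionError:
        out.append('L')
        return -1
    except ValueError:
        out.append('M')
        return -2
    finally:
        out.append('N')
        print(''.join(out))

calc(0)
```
KLN

x=0 causes ZeroDivisionError, caught, finally prints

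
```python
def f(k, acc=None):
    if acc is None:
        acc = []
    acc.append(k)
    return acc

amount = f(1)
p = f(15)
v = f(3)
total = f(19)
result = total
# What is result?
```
[19]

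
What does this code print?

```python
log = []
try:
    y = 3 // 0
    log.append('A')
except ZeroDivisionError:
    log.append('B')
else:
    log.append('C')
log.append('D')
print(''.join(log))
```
BD

else block skipped when exception is caught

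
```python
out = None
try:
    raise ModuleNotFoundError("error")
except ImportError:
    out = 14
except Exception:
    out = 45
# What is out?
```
14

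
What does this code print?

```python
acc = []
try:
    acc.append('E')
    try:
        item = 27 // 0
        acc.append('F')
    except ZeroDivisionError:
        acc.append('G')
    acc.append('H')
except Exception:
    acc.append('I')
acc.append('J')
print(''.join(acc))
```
EGHJ

Inner exception caught by inner handler, outer continues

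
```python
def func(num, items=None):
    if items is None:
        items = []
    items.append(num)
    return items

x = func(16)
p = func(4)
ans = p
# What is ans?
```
[4]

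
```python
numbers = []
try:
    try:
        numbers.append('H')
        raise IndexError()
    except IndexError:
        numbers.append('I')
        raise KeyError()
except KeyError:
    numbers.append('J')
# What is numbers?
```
['H', 'I', 'J']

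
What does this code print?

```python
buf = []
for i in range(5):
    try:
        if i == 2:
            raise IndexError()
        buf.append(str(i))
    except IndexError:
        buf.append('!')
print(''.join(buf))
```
01!34

Exception on i=2 caught, loop continues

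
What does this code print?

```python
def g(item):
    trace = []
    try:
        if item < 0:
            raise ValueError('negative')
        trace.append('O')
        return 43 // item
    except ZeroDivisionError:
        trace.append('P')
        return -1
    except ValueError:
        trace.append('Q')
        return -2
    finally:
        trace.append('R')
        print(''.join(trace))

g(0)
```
OPR

item=0 causes ZeroDivisionError, caught, finally prints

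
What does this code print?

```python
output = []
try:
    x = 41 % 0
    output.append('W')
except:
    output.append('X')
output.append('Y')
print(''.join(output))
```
XY

Exception raised in try, caught by bare except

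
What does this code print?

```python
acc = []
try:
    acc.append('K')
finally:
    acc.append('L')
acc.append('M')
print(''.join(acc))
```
KLM

try/finally without except, no exception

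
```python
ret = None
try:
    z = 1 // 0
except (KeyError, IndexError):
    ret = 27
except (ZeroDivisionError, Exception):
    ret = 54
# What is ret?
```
54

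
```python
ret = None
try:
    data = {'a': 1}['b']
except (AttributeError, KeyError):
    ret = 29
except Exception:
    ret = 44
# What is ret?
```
29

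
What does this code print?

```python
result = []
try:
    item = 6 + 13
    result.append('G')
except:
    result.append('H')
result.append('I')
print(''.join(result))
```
GI

No exception, try block completes normally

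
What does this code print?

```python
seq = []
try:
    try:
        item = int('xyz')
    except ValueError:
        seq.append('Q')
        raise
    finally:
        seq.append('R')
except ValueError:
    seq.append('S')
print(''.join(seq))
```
QRS

finally runs before re-raised exception propagates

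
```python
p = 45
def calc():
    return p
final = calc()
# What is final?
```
45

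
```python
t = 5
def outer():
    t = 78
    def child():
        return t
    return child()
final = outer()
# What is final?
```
78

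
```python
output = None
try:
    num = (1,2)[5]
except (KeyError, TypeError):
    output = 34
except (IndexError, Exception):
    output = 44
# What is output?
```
44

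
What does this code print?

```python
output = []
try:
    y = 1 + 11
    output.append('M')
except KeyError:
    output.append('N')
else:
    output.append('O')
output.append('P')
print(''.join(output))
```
MOP

else block runs when no exception occurs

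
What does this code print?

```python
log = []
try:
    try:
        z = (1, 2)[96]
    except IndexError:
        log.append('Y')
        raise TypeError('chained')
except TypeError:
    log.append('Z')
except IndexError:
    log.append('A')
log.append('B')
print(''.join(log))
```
YZB

TypeError raised and caught, original IndexError not re-raised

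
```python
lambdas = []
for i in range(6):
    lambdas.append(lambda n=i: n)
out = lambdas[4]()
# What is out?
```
4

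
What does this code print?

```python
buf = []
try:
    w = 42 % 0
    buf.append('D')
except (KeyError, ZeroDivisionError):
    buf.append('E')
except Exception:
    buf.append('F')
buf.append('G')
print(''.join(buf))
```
EG

ZeroDivisionError matches tuple containing it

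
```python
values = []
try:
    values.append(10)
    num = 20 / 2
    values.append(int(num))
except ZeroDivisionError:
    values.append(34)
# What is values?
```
[10, 10]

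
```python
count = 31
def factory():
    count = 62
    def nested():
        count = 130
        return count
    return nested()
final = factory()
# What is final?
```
130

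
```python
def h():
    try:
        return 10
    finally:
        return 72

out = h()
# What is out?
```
72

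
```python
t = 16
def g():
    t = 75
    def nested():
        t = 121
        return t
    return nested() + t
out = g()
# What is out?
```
196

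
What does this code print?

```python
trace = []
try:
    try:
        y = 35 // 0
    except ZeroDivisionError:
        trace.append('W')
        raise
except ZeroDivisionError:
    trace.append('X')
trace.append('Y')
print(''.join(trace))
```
WXY

raise without argument re-raises current exception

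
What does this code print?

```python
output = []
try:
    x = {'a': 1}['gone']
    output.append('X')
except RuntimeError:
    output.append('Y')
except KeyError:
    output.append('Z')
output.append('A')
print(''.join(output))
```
ZA

KeyError is caught by its specific handler, not RuntimeError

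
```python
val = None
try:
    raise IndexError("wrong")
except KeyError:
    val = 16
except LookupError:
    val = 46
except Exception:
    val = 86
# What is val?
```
46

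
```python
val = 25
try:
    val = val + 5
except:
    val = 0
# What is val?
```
30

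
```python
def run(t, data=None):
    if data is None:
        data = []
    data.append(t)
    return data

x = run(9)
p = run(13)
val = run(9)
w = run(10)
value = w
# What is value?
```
[10]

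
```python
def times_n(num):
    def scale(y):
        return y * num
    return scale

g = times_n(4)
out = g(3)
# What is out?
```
12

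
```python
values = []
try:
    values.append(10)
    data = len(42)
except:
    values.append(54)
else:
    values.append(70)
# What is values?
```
[10, 54]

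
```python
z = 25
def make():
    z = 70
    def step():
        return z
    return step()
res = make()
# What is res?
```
70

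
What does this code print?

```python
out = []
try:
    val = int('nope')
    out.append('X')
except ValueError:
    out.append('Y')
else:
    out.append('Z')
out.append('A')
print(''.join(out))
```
YA

else block skipped when exception is caught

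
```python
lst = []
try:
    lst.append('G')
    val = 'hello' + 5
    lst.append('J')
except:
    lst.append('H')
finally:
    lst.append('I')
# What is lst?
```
['G', 'H', 'I']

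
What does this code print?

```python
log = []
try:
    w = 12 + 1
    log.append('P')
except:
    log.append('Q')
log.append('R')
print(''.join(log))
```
PR

No exception, try block completes normally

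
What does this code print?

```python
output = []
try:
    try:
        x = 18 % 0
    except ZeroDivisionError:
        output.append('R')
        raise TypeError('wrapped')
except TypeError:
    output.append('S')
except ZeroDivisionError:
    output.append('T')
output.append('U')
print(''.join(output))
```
RSU

TypeError raised and caught, original ZeroDivisionError not re-raised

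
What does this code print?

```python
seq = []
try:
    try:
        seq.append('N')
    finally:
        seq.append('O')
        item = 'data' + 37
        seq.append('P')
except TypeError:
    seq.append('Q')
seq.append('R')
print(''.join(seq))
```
NOQR

Exception in inner finally caught by outer except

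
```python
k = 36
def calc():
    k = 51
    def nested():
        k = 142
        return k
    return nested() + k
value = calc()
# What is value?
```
193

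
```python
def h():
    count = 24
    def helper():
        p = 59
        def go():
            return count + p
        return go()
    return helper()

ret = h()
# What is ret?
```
83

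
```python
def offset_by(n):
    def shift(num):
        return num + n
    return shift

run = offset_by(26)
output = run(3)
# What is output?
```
29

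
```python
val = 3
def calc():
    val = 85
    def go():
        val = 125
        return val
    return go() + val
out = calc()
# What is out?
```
210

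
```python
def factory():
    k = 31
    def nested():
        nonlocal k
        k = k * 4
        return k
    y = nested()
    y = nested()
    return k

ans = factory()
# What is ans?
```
496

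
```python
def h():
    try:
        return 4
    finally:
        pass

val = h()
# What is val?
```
4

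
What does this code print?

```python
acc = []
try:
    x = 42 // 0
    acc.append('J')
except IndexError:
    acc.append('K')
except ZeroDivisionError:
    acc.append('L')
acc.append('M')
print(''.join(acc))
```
LM

ZeroDivisionError is caught by its specific handler, not IndexError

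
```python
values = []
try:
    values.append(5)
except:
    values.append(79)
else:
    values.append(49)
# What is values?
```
[5, 49]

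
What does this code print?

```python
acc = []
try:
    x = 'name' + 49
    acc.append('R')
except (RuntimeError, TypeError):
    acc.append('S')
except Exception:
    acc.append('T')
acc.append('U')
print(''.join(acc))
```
SU

TypeError matches tuple containing it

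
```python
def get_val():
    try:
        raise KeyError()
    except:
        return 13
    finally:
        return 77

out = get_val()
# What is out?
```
77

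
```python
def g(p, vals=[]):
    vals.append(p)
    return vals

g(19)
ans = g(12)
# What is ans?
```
[19, 12]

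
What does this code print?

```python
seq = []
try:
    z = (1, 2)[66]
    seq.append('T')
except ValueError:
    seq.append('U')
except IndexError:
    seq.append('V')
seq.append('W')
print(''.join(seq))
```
VW

IndexError is caught by its specific handler, not ValueError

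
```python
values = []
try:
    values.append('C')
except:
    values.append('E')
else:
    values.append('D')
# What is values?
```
['C', 'D']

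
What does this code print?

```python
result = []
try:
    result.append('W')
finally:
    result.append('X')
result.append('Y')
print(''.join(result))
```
WXY

try/finally without except, no exception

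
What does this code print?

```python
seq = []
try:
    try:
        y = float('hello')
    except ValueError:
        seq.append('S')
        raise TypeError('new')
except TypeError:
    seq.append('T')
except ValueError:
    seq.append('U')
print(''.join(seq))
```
ST

New TypeError raised, caught by outer TypeError handler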